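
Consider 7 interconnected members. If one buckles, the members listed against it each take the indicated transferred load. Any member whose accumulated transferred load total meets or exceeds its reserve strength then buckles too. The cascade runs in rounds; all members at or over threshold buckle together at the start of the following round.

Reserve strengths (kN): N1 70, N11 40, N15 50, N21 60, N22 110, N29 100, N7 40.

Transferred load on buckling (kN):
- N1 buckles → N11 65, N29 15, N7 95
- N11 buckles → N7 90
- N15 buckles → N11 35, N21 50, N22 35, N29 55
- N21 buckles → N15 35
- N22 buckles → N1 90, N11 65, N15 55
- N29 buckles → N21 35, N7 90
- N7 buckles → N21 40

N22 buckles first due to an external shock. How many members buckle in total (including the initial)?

6

Round 1 — N22 buckles (initial).
  N1: +90 → 90 ≥ 70
  N11: +65 → 65 ≥ 40
  N15: +55 → 55 ≥ 50
Round 2 — N1, N11, N15 buckle.
  N21: +50 → 50 < 60
  N29: +15+55 → 70 < 100
  N7: +95+90 → 185 ≥ 40
Round 3 — N7 buckles.
  N21: +40 → 90 ≥ 60
Round 4 — N21 buckles.
No further bucklings.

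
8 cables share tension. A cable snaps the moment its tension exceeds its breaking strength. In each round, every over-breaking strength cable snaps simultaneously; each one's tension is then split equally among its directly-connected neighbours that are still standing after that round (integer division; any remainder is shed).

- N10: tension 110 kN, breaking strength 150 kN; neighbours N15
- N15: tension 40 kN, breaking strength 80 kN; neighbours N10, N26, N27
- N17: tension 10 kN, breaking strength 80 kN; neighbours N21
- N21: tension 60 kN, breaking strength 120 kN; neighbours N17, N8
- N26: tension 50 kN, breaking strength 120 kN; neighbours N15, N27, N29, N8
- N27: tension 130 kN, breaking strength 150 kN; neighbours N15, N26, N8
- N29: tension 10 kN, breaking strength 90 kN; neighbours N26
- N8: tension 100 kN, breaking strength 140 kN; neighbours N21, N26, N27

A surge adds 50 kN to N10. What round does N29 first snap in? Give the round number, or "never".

Round 1 — N10 at 160 > 150. N10 snaps.
  N10 sheds 160 kN to N15: 160 each.
    N15: 40+160 = 200 > 80
Round 2 — N15 snaps.
  N15 sheds 200 kN to N26, N27: 100 each.
    N26: 50+100 = 150 > 120
    N27: 130+100 = 230 > 150
Round 3 — N26, N27 snap.
  N26 sheds 150 kN to N29, N8: 75 each.
    N29: 10+75 = 85 ≤ 90
    N8: 100+75 = 175 > 140
  N27 sheds 230 kN to N8: 230 each.
    N8: 175+230 = 405 > 140
Round 4 — N8 snaps.
  N8 sheds 405 kN to N21: 405 each.
    N21: 60+405 = 465 > 120
Round 5 — N21 snaps.
  N21 sheds 465 kN to N17: 465 each.
    N17: 10+465 = 475 > 80
Round 6 — N17 snaps.
  N17 sheds 475 kN: no online neighbours, lost.
No further breaks.

never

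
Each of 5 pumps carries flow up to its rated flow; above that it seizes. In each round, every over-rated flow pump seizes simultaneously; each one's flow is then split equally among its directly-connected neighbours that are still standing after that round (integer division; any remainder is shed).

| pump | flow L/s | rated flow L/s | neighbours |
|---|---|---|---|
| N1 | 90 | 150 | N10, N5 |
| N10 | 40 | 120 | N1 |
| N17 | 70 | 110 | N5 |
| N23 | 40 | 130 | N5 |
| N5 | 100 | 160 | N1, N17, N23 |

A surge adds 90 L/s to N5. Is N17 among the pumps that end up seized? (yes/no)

Round 1 — N5 at 190 > 160. N5 seizes.
  N5 sheds 190 L/s to N1, N17, N23: 63 each (1 lost).
    N1: 90+63 = 153 > 150
    N17: 70+63 = 133 > 110
    N23: 40+63 = 103 ≤ 130
Round 2 — N1, N17 seize.
  N1 sheds 153 L/s to N10: 153 each.
    N10: 40+153 = 193 > 120
  N17 sheds 133 L/s: no online neighbours, lost.
Round 3 — N10 seizes.
  N10 sheds 193 L/s: no online neighbours, lost.
No further seizures.

yes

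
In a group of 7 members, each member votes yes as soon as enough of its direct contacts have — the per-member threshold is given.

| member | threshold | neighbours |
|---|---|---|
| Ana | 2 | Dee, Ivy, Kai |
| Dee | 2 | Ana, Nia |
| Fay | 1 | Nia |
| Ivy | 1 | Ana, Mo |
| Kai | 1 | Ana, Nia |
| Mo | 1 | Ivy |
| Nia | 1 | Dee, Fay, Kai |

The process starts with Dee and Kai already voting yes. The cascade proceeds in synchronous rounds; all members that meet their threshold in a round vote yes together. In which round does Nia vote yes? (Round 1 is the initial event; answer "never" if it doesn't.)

Round 1 — Dee, Kai vote yes (initial).
Round 2 — checking thresholds:
  Ana: 2 of 3 neighbours ≥ 2, votes yes.
  Nia: 2 of 3 neighbours ≥ 1, votes yes.
Round 3 — checking thresholds:
  Fay: 1 of 1 neighbours ≥ 1, votes yes.
  Ivy: 1 of 2 neighbours ≥ 1, votes yes.
Round 4 — checking thresholds:
  Mo: 1 of 1 neighbours ≥ 1, votes yes.
Round 5 — no new yes votes; cascade stops.

2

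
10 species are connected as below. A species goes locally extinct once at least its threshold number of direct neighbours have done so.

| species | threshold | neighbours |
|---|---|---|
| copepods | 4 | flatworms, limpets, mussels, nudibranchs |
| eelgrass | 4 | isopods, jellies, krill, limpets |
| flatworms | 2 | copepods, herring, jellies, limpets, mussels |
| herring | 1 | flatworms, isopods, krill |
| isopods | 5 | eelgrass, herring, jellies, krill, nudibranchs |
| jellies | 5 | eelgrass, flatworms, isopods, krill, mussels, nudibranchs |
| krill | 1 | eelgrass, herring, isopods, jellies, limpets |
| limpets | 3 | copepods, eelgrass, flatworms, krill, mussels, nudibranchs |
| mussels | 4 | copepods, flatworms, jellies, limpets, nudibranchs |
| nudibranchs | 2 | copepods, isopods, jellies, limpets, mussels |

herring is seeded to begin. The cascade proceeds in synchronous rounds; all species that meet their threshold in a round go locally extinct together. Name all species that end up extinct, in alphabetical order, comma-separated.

Round 1 — herring goes locally extinct (initial).
Round 2 — checking thresholds:
  flatworms: 1 of 5 neighbours < 2, holds.
  isopods: 1 of 5 neighbours < 5, holds.
  krill: 1 of 5 neighbours ≥ 1, goes locally extinct.
Round 3 — no new extinctions; cascade stops.

herring, krill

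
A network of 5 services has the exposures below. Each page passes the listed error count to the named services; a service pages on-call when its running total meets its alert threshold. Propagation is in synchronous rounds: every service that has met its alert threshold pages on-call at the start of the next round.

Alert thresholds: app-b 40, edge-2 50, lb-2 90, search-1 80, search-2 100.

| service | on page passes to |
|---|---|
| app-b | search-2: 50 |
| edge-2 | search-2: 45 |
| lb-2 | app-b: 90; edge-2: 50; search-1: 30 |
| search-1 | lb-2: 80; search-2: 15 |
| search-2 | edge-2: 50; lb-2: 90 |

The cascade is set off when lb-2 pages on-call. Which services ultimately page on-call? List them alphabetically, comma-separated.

app-b, edge-2, lb-2

Round 1 — lb-2 pages on-call (initial).
  app-b: +90 → 90 ≥ 40
  edge-2: +50 → 50 ≥ 50
  search-1: +30 → 30 < 80
Round 2 — app-b, edge-2 page on-call.
  search-2: +50+45 → 95 < 100
No further pages.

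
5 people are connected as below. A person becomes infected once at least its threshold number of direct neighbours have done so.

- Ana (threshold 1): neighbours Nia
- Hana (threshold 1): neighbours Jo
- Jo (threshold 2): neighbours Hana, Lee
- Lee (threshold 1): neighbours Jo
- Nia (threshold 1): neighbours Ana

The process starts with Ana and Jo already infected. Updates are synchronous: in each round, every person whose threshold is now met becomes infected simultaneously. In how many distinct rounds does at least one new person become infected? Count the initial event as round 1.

2

Round 1 — Ana, Jo become infected (initial).
Round 2 — checking thresholds:
  Hana: 1 of 1 neighbours ≥ 1, becomes infected.
  Lee: 1 of 1 neighbours ≥ 1, becomes infected.
  Nia: 1 of 1 neighbours ≥ 1, becomes infected.
Round 3 — no new infections; cascade stops.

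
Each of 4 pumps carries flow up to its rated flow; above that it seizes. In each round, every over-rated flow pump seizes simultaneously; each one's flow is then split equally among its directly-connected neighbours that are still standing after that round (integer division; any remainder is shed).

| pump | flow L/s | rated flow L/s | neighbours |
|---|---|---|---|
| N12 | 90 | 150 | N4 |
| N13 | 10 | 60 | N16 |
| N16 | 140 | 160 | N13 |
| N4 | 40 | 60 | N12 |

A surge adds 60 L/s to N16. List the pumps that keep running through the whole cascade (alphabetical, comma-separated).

Round 1 — N16 at 200 > 160. N16 seizes.
  N16 sheds 200 L/s to N13: 200 each.
    N13: 10+200 = 210 > 60
Round 2 — N13 seizes.
  N13 sheds 210 L/s: no online neighbours, lost.
No further seizures.

N12, N4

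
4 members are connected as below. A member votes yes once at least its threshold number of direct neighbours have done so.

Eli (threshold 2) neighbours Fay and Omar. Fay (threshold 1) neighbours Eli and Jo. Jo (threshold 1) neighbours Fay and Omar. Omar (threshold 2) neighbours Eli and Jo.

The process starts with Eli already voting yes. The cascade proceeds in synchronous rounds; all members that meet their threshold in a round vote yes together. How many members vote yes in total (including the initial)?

Round 1 — Eli votes yes (initial).
Round 2 — checking thresholds:
  Fay: 1 of 2 neighbours ≥ 1, votes yes.
  Omar: 1 of 2 neighbours < 2, holds.
Round 3 — checking thresholds:
  Jo: 1 of 2 neighbours ≥ 1, votes yes.
  Omar: 1 of 2 neighbours < 2, holds.
Round 4 — checking thresholds:
  Omar: 2 of 2 neighbours ≥ 2, votes yes.
Round 5 — no new yes votes; cascade stops.

4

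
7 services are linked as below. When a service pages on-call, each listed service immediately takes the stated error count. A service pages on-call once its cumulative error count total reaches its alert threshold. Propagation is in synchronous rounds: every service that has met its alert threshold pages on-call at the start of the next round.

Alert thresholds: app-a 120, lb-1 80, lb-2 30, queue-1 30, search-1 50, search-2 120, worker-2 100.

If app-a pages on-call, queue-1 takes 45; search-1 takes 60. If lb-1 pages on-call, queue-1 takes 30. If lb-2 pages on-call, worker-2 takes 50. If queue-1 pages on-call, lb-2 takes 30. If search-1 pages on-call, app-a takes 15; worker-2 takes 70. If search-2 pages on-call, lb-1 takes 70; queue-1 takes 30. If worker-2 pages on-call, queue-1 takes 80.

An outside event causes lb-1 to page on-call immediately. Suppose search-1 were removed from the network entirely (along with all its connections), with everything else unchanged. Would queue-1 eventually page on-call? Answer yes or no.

With search-1 removed:
Round 1 — lb-1 pages on-call (initial).
  queue-1: +30 → 30 ≥ 30
Round 2 — queue-1 pages on-call.
  lb-2: +30 → 30 ≥ 30
Round 3 — lb-2 pages on-call.
  worker-2: +50 → 50 < 100
No further pages.

yes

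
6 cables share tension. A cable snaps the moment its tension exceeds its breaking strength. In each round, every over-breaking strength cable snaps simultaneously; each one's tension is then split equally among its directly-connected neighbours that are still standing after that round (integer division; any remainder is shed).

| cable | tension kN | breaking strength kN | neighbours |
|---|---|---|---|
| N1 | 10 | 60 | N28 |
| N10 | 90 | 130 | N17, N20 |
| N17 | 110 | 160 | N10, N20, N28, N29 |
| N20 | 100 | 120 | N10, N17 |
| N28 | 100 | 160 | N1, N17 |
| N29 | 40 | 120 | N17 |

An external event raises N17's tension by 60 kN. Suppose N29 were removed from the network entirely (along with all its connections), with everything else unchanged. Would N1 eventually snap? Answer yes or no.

With N29 removed:
Round 1 — N17 at 170 > 160. N17 snaps.
  N17 sheds 170 kN to N10, N20, N28: 56 each (2 lost).
    N10: 90+56 = 146 > 130
    N20: 100+56 = 156 > 120
    N28: 100+56 = 156 ≤ 160
Round 2 — N10, N20 snap.
  N10 sheds 146 kN: no online neighbours, lost.
  N20 sheds 156 kN: no online neighbours, lost.
No further breaks.

no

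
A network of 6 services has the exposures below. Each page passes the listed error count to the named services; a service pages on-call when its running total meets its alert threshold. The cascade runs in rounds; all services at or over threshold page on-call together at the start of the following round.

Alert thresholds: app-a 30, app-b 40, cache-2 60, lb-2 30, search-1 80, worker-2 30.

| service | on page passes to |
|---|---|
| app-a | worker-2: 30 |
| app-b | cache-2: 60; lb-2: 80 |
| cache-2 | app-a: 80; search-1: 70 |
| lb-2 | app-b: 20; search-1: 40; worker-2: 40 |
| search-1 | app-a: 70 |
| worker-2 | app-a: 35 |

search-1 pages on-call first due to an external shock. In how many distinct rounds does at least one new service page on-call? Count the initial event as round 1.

Round 1 — search-1 pages on-call (initial).
  app-a: +70 → 70 ≥ 30
Round 2 — app-a pages on-call.
  worker-2: +30 → 30 ≥ 30
Round 3 — worker-2 pages on-call.
No further pages.

3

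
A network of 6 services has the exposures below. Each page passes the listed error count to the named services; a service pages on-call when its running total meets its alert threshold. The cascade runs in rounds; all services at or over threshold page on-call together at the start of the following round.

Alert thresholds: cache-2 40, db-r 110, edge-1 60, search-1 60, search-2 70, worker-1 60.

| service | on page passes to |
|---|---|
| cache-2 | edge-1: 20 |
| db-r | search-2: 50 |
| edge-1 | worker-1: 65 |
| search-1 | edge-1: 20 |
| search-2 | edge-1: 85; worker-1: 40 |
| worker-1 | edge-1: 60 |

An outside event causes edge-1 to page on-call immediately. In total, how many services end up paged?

2

Round 1 — edge-1 pages on-call (initial).
  worker-1: +65 → 65 ≥ 60
Round 2 — worker-1 pages on-call.
No further pages.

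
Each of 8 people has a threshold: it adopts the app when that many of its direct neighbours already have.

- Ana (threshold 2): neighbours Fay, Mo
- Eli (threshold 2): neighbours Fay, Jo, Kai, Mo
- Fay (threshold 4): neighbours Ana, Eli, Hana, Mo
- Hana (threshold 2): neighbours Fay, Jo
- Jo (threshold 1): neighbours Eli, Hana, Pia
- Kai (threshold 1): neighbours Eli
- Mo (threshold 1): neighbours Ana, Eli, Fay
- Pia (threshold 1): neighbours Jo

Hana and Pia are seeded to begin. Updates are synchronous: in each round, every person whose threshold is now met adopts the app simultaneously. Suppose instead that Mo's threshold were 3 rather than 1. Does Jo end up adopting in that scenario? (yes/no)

yes

With Mo's threshold at 3:
Round 1 — Hana, Pia adopt the app (initial).
Round 2 — checking thresholds:
  Fay: 1 of 4 neighbours < 4, not yet.
  Jo: 2 of 3 neighbours ≥ 1, adopts the app.
Round 3 — no new adoptions; cascade stops.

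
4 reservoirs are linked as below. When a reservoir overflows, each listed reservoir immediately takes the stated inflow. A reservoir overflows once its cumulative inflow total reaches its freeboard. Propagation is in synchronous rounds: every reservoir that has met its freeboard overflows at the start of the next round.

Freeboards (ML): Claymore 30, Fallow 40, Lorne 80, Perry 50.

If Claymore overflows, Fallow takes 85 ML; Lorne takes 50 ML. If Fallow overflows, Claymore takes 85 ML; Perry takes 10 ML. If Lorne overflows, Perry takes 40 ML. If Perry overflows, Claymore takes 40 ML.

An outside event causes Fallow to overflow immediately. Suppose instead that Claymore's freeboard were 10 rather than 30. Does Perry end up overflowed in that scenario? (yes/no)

no

With Claymore's freeboard at 10:
Round 1 — Fallow overflows (initial).
  Claymore: +85 → 85 ≥ 10
  Perry: +10 → 10 < 50
Round 2 — Claymore overflows.
  Lorne: +50 → 50 < 80
No further overflows.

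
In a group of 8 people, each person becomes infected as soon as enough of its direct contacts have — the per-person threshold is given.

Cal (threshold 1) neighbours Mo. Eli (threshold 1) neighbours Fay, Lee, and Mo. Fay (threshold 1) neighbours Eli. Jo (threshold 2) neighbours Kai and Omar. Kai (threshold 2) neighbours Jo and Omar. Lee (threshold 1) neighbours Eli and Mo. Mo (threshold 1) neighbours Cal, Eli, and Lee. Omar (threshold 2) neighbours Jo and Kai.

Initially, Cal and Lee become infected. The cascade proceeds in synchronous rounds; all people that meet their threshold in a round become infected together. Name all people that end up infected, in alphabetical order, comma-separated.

Round 1 — Cal, Lee become infected (initial).
Round 2 — checking thresholds:
  Eli: 1 of 3 neighbours ≥ 1, becomes infected.
  Mo: 2 of 3 neighbours ≥ 1, becomes infected.
Round 3 — checking thresholds:
  Fay: 1 of 1 neighbours ≥ 1, becomes infected.
Round 4 — no new infections; cascade stops.

Cal, Eli, Fay, Lee, Mo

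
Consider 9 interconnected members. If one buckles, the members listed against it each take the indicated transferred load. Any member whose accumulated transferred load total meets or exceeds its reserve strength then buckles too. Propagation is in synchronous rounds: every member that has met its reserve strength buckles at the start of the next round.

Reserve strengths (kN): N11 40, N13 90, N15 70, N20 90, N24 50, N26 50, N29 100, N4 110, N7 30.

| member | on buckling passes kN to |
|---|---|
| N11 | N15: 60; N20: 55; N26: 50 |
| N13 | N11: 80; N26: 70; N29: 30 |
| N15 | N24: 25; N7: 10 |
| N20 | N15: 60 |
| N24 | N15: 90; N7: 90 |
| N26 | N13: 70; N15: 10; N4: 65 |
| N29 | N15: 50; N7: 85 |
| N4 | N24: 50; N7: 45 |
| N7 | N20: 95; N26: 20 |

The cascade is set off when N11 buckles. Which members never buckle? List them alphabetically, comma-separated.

N13, N20, N24, N29, N4, N7

Round 1 — N11 buckles (initial).
  N15: +60 → 60 < 70
  N20: +55 → 55 < 90
  N26: +50 → 50 ≥ 50
Round 2 — N26 buckles.
  N13: +70 → 70 < 90
  N15: +10 → 70 ≥ 70
  N4: +65 → 65 < 110
Round 3 — N15 buckles.
  N24: +25 → 25 < 50
  N7: +10 → 10 < 30
No further bucklings.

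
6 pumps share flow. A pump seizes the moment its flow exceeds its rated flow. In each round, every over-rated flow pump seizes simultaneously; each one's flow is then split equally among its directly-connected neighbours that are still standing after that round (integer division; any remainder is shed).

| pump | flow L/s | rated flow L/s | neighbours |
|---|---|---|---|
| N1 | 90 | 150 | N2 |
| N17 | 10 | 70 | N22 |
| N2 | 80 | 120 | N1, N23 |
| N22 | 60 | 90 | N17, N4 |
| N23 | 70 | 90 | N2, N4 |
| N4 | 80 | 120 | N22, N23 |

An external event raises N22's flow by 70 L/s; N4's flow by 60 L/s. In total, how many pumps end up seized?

Round 1 — N22 at 130 > 90; N4 at 140 > 120. N22, N4 seize.
  N22 sheds 130 L/s to N17: 130 each.
    N17: 10+130 = 140 > 70
  N4 sheds 140 L/s to N23: 140 each.
    N23: 70+140 = 210 > 90
Round 2 — N17, N23 seize.
  N17 sheds 140 L/s: no online neighbours, lost.
  N23 sheds 210 L/s to N2: 210 each.
    N2: 80+210 = 290 > 120
Round 3 — N2 seizes.
  N2 sheds 290 L/s to N1: 290 each.
    N1: 90+290 = 380 > 150
Round 4 — N1 seizes.
  N1 sheds 380 L/s: no online neighbours, lost.
No further seizures.

6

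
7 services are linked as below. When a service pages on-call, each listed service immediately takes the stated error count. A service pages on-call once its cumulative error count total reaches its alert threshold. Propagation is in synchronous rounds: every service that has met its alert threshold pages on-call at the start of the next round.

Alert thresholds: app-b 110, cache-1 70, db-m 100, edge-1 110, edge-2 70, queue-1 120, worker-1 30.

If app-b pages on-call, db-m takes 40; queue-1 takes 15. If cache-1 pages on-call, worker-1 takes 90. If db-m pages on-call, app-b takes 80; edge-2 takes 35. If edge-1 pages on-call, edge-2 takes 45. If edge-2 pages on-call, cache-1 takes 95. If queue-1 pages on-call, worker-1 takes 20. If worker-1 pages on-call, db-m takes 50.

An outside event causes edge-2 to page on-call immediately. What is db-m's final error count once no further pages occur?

Round 1 — edge-2 pages on-call (initial).
  cache-1: +95 → 95 ≥ 70
Round 2 — cache-1 pages on-call.
  worker-1: +90 → 90 ≥ 30
Round 3 — worker-1 pages on-call.
  db-m: +50 → 50 < 100
No further pages.

50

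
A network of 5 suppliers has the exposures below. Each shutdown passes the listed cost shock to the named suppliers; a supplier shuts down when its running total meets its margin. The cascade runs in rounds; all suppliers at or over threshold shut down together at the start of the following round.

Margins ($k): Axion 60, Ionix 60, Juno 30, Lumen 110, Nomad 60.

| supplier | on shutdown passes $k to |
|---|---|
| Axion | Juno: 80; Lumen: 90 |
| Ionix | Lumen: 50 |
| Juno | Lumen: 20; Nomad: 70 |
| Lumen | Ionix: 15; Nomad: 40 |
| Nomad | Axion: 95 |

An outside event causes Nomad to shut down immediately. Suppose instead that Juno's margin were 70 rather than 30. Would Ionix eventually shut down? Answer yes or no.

no

With Juno's margin at 70:
Round 1 — Nomad shuts down (initial).
  Axion: +95 → 95 ≥ 60
Round 2 — Axion shuts down.
  Juno: +80 → 80 ≥ 70
  Lumen: +90 → 90 < 110
Round 3 — Juno shuts down.
  Lumen: +20 → 110 ≥ 110
Round 4 — Lumen shuts down.
  Ionix: +15 → 15 < 60
No further shutdowns.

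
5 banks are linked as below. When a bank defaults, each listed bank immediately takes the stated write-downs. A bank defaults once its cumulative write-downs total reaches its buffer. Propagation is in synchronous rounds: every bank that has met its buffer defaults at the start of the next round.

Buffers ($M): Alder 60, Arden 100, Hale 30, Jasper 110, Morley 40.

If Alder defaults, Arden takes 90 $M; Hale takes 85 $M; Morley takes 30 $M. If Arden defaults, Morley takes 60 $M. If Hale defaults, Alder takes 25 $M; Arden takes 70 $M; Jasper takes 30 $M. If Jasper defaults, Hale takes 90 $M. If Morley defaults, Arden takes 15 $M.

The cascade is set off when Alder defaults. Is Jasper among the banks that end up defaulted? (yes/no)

no

Round 1 — Alder defaults (initial).
  Arden: +90 → 90 < 100
  Hale: +85 → 85 ≥ 30
  Morley: +30 → 30 < 40
Round 2 — Hale defaults.
  Arden: +70 → 160 ≥ 100
  Jasper: +30 → 30 < 110
Round 3 — Arden defaults.
  Morley: +60 → 90 ≥ 40
Round 4 — Morley defaults.
No further defaults.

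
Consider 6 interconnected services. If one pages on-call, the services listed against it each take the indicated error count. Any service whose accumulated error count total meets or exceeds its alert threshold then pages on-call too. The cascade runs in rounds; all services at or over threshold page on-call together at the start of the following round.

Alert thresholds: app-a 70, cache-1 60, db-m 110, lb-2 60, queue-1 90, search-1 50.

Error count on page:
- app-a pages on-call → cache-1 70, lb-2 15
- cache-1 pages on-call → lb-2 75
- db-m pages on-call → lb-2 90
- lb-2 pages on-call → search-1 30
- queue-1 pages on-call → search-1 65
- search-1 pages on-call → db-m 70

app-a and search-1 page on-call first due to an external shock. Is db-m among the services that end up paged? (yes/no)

Round 1 — app-a, search-1 page on-call (initial).
  cache-1: +70 → 70 ≥ 60
  db-m: +70 → 70 < 110
  lb-2: +15 → 15 < 60
Round 2 — cache-1 pages on-call.
  lb-2: +75 → 90 ≥ 60
Round 3 — lb-2 pages on-call.
No further pages.

no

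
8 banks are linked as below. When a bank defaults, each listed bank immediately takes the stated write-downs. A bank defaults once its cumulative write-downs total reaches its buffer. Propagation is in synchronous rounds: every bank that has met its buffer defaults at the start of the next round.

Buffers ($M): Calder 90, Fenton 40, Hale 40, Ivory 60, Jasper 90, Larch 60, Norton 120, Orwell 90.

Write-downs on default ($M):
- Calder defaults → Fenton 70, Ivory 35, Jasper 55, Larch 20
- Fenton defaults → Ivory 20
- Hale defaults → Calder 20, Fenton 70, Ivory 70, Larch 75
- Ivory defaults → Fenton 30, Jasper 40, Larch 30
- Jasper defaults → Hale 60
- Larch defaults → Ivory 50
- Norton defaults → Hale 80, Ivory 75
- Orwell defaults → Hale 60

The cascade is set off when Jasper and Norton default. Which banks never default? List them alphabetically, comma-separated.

Round 1 — Jasper, Norton default (initial).
  Hale: +60+80 → 140 ≥ 40
  Ivory: +75 → 75 ≥ 60
Round 2 — Hale, Ivory default.
  Calder: +20 → 20 < 90
  Fenton: +70+30 → 100 ≥ 40
  Larch: +75+30 → 105 ≥ 60
Round 3 — Fenton, Larch default.
No further defaults.

Calder, Orwell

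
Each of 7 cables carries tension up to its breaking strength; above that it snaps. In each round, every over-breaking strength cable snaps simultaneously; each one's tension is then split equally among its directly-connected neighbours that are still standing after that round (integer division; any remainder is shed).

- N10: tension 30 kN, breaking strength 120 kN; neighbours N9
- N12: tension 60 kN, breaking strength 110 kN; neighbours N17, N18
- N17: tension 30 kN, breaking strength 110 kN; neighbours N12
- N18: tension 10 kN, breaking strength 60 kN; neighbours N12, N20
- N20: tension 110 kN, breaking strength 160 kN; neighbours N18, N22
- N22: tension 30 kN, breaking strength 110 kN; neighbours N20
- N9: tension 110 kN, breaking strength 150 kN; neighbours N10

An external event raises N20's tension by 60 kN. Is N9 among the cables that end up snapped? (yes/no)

Round 1 — N20 at 170 > 160. N20 snaps.
  N20 sheds 170 kN to N18, N22: 85 each.
    N18: 10+85 = 95 > 60
    N22: 30+85 = 115 > 110
Round 2 — N18, N22 snap.
  N18 sheds 95 kN to N12: 95 each.
    N12: 60+95 = 155 > 110
  N22 sheds 115 kN: no online neighbours, lost.
Round 3 — N12 snaps.
  N12 sheds 155 kN to N17: 155 each.
    N17: 30+155 = 185 > 110
Round 4 — N17 snaps.
  N17 sheds 185 kN: no online neighbours, lost.
No further breaks.

no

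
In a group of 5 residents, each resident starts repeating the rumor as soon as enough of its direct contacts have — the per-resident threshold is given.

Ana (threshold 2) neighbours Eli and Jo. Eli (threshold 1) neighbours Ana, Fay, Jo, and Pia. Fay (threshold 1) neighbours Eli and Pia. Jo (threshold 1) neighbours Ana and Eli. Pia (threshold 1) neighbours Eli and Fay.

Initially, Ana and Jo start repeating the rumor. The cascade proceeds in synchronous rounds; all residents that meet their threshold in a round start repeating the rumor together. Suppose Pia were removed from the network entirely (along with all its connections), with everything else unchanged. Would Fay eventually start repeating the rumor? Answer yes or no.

With Pia removed:
Round 1 — Ana, Jo start repeating the rumor (initial).
Round 2 — checking thresholds:
  Eli: 2 of 3 neighbours ≥ 1, starts repeating the rumor.
Round 3 — checking thresholds:
  Fay: 1 of 1 neighbours ≥ 1, starts repeating the rumor.
Round 4 — no new spreads; cascade stops.

yes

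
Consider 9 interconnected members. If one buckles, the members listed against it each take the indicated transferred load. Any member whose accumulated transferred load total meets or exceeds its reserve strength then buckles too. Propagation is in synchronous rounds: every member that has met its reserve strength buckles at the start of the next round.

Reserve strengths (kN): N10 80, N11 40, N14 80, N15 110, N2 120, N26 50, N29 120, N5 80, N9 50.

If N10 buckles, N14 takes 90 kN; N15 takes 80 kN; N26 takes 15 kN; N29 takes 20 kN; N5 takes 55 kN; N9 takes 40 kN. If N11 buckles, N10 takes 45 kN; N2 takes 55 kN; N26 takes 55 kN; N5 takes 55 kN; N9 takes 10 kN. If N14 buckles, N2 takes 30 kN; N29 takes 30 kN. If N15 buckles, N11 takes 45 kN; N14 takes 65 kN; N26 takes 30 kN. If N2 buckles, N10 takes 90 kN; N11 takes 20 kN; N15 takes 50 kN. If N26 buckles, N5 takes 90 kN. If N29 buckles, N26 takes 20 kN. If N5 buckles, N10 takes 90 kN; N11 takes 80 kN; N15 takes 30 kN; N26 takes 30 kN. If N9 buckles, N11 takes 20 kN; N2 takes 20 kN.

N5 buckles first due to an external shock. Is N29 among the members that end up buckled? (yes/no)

no

Round 1 — N5 buckles (initial).
  N10: +90 → 90 ≥ 80
  N11: +80 → 80 ≥ 40
  N15: +30 → 30 < 110
  N26: +30 → 30 < 50
Round 2 — N10, N11 buckle.
  N14: +90 → 90 ≥ 80
  N15: +80 → 110 ≥ 110
  N2: +55 → 55 < 120
  N26: +15+55 → 100 ≥ 50
  N29: +20 → 20 < 120
  N9: +40+10 → 50 ≥ 50
Round 3 — N14, N15, N26, N9 buckle.
  N2: +30+20 → 105 < 120
  N29: +30 → 50 < 120
No further bucklings.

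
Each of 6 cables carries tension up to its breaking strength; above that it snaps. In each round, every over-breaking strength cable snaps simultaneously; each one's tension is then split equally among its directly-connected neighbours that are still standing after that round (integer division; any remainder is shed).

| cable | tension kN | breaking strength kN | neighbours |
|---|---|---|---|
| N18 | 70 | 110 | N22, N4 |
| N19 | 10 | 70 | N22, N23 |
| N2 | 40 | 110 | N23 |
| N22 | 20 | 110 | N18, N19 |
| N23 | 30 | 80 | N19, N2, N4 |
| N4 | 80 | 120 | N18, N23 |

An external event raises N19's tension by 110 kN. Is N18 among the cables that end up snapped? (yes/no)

Round 1 — N19 at 120 > 70. N19 snaps.
  N19 sheds 120 kN to N22, N23: 60 each.
    N22: 20+60 = 80 ≤ 110
    N23: 30+60 = 90 > 80
Round 2 — N23 snaps.
  N23 sheds 90 kN to N2, N4: 45 each.
    N2: 40+45 = 85 ≤ 110
    N4: 80+45 = 125 > 120
Round 3 — N4 snaps.
  N4 sheds 125 kN to N18: 125 each.
    N18: 70+125 = 195 > 110
Round 4 — N18 snaps.
  N18 sheds 195 kN to N22: 195 each.
    N22: 80+195 = 275 > 110
Round 5 — N22 snaps.
  N22 sheds 275 kN: no online neighbours, lost.
No further breaks.

yes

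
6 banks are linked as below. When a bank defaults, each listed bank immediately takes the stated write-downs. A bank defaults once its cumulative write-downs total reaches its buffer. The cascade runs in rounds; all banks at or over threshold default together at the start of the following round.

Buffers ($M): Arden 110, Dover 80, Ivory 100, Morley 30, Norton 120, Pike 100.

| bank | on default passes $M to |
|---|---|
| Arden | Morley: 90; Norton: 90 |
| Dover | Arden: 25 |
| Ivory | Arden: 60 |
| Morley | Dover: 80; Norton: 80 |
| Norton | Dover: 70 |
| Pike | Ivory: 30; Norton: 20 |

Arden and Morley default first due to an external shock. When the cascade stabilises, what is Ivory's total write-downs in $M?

0

Round 1 — Arden, Morley default (initial).
  Dover: +80 → 80 ≥ 80
  Norton: +90+80 → 170 ≥ 120
Round 2 — Dover, Norton default.
No further defaults.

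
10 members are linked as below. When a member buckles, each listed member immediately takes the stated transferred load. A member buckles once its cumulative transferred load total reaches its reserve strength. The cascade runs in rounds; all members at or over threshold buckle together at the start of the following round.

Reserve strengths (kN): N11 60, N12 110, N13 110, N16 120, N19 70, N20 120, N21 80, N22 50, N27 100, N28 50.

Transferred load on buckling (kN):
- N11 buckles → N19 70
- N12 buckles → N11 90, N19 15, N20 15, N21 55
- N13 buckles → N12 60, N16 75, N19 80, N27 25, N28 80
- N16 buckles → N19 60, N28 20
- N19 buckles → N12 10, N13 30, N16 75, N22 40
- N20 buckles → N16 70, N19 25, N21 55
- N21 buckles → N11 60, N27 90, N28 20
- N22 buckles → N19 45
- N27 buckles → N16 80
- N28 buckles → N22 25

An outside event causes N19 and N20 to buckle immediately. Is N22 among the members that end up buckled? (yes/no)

no

Round 1 — N19, N20 buckle (initial).
  N12: +10 → 10 < 110
  N13: +30 → 30 < 110
  N16: +75+70 → 145 ≥ 120
  N21: +55 → 55 < 80
  N22: +40 → 40 < 50
Round 2 — N16 buckles.
  N28: +20 → 20 < 50
No further bucklings.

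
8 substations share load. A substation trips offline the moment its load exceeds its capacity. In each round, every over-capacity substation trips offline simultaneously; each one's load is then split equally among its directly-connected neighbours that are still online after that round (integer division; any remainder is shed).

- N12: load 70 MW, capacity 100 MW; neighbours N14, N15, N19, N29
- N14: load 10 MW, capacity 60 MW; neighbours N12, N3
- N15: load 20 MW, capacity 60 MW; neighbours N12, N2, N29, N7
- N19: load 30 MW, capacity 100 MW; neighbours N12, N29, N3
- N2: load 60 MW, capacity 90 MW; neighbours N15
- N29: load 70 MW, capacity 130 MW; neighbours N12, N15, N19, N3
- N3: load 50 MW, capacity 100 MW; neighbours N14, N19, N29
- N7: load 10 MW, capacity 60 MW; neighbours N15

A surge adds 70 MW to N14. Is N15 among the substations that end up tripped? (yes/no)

no

Round 1 — N14 at 80 > 60. N14 trips offline.
  N14 sheds 80 MW to N12, N3: 40 each.
    N12: 70+40 = 110 > 100
    N3: 50+40 = 90 ≤ 100
Round 2 — N12 trips offline.
  N12 sheds 110 MW to N15, N19, N29: 36 each (2 lost).
    N15: 20+36 = 56 ≤ 60
    N19: 30+36 = 66 ≤ 100
    N29: 70+36 = 106 ≤ 130
No further trips.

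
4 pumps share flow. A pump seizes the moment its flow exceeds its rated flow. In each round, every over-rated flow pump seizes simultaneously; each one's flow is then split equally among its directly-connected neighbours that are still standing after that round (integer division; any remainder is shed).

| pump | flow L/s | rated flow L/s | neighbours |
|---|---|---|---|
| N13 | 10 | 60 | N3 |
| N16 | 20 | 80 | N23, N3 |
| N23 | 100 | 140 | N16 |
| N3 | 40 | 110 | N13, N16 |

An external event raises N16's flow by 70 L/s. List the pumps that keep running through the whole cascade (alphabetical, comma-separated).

Round 1 — N16 at 90 > 80. N16 seizes.
  N16 sheds 90 L/s to N23, N3: 45 each.
    N23: 100+45 = 145 > 140
    N3: 40+45 = 85 ≤ 110
Round 2 — N23 seizes.
  N23 sheds 145 L/s: no online neighbours, lost.
No further seizures.

N13, N3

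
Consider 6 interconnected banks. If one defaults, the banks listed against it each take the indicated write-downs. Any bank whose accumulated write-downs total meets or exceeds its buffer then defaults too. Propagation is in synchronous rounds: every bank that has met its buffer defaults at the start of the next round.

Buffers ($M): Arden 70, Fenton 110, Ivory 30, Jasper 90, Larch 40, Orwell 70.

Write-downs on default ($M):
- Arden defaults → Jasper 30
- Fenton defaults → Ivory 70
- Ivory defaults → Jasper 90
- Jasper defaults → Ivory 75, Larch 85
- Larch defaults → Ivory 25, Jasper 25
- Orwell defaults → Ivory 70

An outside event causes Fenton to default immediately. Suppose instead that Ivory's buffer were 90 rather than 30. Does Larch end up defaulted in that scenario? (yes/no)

no

With Ivory's buffer at 90:
Round 1 — Fenton defaults (initial).
  Ivory: +70 → 70 < 90
No further defaults.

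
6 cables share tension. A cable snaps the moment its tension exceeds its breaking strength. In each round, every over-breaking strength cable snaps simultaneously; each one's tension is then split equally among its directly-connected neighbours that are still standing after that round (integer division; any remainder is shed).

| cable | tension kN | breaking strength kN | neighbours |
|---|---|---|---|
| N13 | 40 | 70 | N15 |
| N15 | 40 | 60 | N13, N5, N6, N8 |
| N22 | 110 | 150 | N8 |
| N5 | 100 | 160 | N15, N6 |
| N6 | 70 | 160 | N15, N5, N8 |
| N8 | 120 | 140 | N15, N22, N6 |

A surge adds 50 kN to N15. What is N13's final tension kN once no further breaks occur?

62

Round 1 — N15 at 90 > 60. N15 snaps.
  N15 sheds 90 kN to N13, N5, N6, N8: 22 each (2 lost).
    N13: 40+22 = 62 ≤ 70
    N5: 100+22 = 122 ≤ 160
    N6: 70+22 = 92 ≤ 160
    N8: 120+22 = 142 > 140
Round 2 — N8 snaps.
  N8 sheds 142 kN to N22, N6: 71 each.
    N22: 110+71 = 181 > 150
    N6: 92+71 = 163 > 160
Round 3 — N22, N6 snap.
  N22 sheds 181 kN: no online neighbours, lost.
  N6 sheds 163 kN to N5: 163 each.
    N5: 122+163 = 285 > 160
Round 4 — N5 snaps.
  N5 sheds 285 kN: no online neighbours, lost.
No further breaks.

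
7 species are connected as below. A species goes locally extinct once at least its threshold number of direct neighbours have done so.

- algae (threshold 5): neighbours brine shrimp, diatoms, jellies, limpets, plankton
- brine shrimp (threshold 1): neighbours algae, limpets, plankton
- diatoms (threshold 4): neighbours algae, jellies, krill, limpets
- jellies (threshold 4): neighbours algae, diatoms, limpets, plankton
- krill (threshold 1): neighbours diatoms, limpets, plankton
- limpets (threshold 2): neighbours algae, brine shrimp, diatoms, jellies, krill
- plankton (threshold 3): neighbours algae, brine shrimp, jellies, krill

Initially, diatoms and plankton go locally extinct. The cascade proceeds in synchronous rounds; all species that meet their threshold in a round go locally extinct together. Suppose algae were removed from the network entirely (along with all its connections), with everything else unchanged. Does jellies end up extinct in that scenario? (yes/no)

no

With algae removed:
Round 1 — diatoms, plankton go locally extinct (initial).
Round 2 — checking thresholds:
  brine shrimp: 1 of 2 neighbours ≥ 1, goes locally extinct.
  jellies: 2 of 3 neighbours < 4, holds.
  krill: 2 of 3 neighbours ≥ 1, goes locally extinct.
  limpets: 1 of 4 neighbours < 2, holds.
Round 3 — checking thresholds:
  jellies: 2 of 3 neighbours < 4, holds.
  limpets: 3 of 4 neighbours ≥ 2, goes locally extinct.
Round 4 — no new extinctions; cascade stops.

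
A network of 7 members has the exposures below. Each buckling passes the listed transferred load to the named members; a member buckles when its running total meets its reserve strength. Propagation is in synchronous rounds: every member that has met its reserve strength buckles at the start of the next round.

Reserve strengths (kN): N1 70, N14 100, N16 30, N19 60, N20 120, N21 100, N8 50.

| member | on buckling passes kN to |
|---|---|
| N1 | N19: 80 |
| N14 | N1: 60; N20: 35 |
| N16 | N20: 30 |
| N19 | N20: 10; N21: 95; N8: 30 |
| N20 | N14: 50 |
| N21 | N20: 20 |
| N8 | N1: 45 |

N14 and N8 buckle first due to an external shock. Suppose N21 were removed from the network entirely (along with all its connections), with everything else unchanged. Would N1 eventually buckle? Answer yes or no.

yes

With N21 removed:
Round 1 — N14, N8 buckle (initial).
  N1: +60+45 → 105 ≥ 70
  N20: +35 → 35 < 120
Round 2 — N1 buckles.
  N19: +80 → 80 ≥ 60
Round 3 — N19 buckles.
  N20: +10 → 45 < 120
No further bucklings.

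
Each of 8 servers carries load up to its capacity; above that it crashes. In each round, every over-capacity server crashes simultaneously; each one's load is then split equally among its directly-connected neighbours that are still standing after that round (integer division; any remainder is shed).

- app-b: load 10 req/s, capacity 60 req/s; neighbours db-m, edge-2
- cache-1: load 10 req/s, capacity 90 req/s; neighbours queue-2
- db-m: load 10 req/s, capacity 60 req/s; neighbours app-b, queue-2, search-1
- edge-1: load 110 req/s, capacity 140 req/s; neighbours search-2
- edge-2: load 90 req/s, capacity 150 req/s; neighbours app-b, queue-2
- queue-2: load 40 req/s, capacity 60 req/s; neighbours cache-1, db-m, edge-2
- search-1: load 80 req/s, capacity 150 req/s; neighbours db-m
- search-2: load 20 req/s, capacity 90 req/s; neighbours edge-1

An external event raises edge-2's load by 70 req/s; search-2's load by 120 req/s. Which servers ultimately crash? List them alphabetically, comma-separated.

app-b, db-m, edge-1, edge-2, queue-2, search-1, search-2

Round 1 — edge-2 at 160 > 150; search-2 at 140 > 90. edge-2, search-2 crash.
  edge-2 sheds 160 req/s to app-b, queue-2: 80 each.
    app-b: 10+80 = 90 > 60
    queue-2: 40+80 = 120 > 60
  search-2 sheds 140 req/s to edge-1: 140 each.
    edge-1: 110+140 = 250 > 140
Round 2 — app-b, edge-1, queue-2 crash.
  app-b sheds 90 req/s to db-m: 90 each.
    db-m: 10+90 = 100 > 60
  edge-1 sheds 250 req/s: no online neighbours, lost.
  queue-2 sheds 120 req/s to cache-1, db-m: 60 each.
    cache-1: 10+60 = 70 ≤ 90
    db-m: 100+60 = 160 > 60
Round 3 — db-m crashes.
  db-m sheds 160 req/s to search-1: 160 each.
    search-1: 80+160 = 240 > 150
Round 4 — search-1 crashes.
  search-1 sheds 240 req/s: no online neighbours, lost.
No further crashes.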